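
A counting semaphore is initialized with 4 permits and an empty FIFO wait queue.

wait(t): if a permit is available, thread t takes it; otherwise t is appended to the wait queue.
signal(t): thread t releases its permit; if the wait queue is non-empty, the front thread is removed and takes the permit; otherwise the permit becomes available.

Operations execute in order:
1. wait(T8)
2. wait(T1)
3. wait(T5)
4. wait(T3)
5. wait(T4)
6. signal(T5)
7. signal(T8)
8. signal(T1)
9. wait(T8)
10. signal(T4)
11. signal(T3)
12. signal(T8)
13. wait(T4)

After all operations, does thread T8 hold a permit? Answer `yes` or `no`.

Answer: no

Derivation:
Step 1: wait(T8) -> count=3 queue=[] holders={T8}
Step 2: wait(T1) -> count=2 queue=[] holders={T1,T8}
Step 3: wait(T5) -> count=1 queue=[] holders={T1,T5,T8}
Step 4: wait(T3) -> count=0 queue=[] holders={T1,T3,T5,T8}
Step 5: wait(T4) -> count=0 queue=[T4] holders={T1,T3,T5,T8}
Step 6: signal(T5) -> count=0 queue=[] holders={T1,T3,T4,T8}
Step 7: signal(T8) -> count=1 queue=[] holders={T1,T3,T4}
Step 8: signal(T1) -> count=2 queue=[] holders={T3,T4}
Step 9: wait(T8) -> count=1 queue=[] holders={T3,T4,T8}
Step 10: signal(T4) -> count=2 queue=[] holders={T3,T8}
Step 11: signal(T3) -> count=3 queue=[] holders={T8}
Step 12: signal(T8) -> count=4 queue=[] holders={none}
Step 13: wait(T4) -> count=3 queue=[] holders={T4}
Final holders: {T4} -> T8 not in holders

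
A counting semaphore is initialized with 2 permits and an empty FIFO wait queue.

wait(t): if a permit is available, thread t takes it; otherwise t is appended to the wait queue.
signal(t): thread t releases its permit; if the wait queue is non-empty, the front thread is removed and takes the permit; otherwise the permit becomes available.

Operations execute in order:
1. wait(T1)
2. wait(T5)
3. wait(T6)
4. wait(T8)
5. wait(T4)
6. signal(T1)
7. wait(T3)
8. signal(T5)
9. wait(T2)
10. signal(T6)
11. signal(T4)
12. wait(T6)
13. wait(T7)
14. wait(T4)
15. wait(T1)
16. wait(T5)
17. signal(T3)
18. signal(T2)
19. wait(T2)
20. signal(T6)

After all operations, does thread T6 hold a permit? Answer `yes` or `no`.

Answer: no

Derivation:
Step 1: wait(T1) -> count=1 queue=[] holders={T1}
Step 2: wait(T5) -> count=0 queue=[] holders={T1,T5}
Step 3: wait(T6) -> count=0 queue=[T6] holders={T1,T5}
Step 4: wait(T8) -> count=0 queue=[T6,T8] holders={T1,T5}
Step 5: wait(T4) -> count=0 queue=[T6,T8,T4] holders={T1,T5}
Step 6: signal(T1) -> count=0 queue=[T8,T4] holders={T5,T6}
Step 7: wait(T3) -> count=0 queue=[T8,T4,T3] holders={T5,T6}
Step 8: signal(T5) -> count=0 queue=[T4,T3] holders={T6,T8}
Step 9: wait(T2) -> count=0 queue=[T4,T3,T2] holders={T6,T8}
Step 10: signal(T6) -> count=0 queue=[T3,T2] holders={T4,T8}
Step 11: signal(T4) -> count=0 queue=[T2] holders={T3,T8}
Step 12: wait(T6) -> count=0 queue=[T2,T6] holders={T3,T8}
Step 13: wait(T7) -> count=0 queue=[T2,T6,T7] holders={T3,T8}
Step 14: wait(T4) -> count=0 queue=[T2,T6,T7,T4] holders={T3,T8}
Step 15: wait(T1) -> count=0 queue=[T2,T6,T7,T4,T1] holders={T3,T8}
Step 16: wait(T5) -> count=0 queue=[T2,T6,T7,T4,T1,T5] holders={T3,T8}
Step 17: signal(T3) -> count=0 queue=[T6,T7,T4,T1,T5] holders={T2,T8}
Step 18: signal(T2) -> count=0 queue=[T7,T4,T1,T5] holders={T6,T8}
Step 19: wait(T2) -> count=0 queue=[T7,T4,T1,T5,T2] holders={T6,T8}
Step 20: signal(T6) -> count=0 queue=[T4,T1,T5,T2] holders={T7,T8}
Final holders: {T7,T8} -> T6 not in holders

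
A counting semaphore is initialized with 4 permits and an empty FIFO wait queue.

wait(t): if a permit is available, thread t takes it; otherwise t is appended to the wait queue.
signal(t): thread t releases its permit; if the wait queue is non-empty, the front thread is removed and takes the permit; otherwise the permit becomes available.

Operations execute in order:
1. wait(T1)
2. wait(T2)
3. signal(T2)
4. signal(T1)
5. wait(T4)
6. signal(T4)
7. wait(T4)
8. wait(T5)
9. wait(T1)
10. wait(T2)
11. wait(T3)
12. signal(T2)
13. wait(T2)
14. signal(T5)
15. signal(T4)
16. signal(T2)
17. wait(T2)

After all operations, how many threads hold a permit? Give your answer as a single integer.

Step 1: wait(T1) -> count=3 queue=[] holders={T1}
Step 2: wait(T2) -> count=2 queue=[] holders={T1,T2}
Step 3: signal(T2) -> count=3 queue=[] holders={T1}
Step 4: signal(T1) -> count=4 queue=[] holders={none}
Step 5: wait(T4) -> count=3 queue=[] holders={T4}
Step 6: signal(T4) -> count=4 queue=[] holders={none}
Step 7: wait(T4) -> count=3 queue=[] holders={T4}
Step 8: wait(T5) -> count=2 queue=[] holders={T4,T5}
Step 9: wait(T1) -> count=1 queue=[] holders={T1,T4,T5}
Step 10: wait(T2) -> count=0 queue=[] holders={T1,T2,T4,T5}
Step 11: wait(T3) -> count=0 queue=[T3] holders={T1,T2,T4,T5}
Step 12: signal(T2) -> count=0 queue=[] holders={T1,T3,T4,T5}
Step 13: wait(T2) -> count=0 queue=[T2] holders={T1,T3,T4,T5}
Step 14: signal(T5) -> count=0 queue=[] holders={T1,T2,T3,T4}
Step 15: signal(T4) -> count=1 queue=[] holders={T1,T2,T3}
Step 16: signal(T2) -> count=2 queue=[] holders={T1,T3}
Step 17: wait(T2) -> count=1 queue=[] holders={T1,T2,T3}
Final holders: {T1,T2,T3} -> 3 thread(s)

Answer: 3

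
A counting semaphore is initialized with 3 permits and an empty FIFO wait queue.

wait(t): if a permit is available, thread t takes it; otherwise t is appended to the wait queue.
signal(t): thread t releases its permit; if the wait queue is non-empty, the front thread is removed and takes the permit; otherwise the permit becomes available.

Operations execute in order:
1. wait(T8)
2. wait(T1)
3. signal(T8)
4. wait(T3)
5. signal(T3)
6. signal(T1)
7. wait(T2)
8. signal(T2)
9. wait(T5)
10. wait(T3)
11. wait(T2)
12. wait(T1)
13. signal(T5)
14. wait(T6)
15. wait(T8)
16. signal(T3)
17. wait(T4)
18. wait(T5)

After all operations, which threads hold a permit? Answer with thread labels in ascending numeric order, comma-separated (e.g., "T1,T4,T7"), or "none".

Step 1: wait(T8) -> count=2 queue=[] holders={T8}
Step 2: wait(T1) -> count=1 queue=[] holders={T1,T8}
Step 3: signal(T8) -> count=2 queue=[] holders={T1}
Step 4: wait(T3) -> count=1 queue=[] holders={T1,T3}
Step 5: signal(T3) -> count=2 queue=[] holders={T1}
Step 6: signal(T1) -> count=3 queue=[] holders={none}
Step 7: wait(T2) -> count=2 queue=[] holders={T2}
Step 8: signal(T2) -> count=3 queue=[] holders={none}
Step 9: wait(T5) -> count=2 queue=[] holders={T5}
Step 10: wait(T3) -> count=1 queue=[] holders={T3,T5}
Step 11: wait(T2) -> count=0 queue=[] holders={T2,T3,T5}
Step 12: wait(T1) -> count=0 queue=[T1] holders={T2,T3,T5}
Step 13: signal(T5) -> count=0 queue=[] holders={T1,T2,T3}
Step 14: wait(T6) -> count=0 queue=[T6] holders={T1,T2,T3}
Step 15: wait(T8) -> count=0 queue=[T6,T8] holders={T1,T2,T3}
Step 16: signal(T3) -> count=0 queue=[T8] holders={T1,T2,T6}
Step 17: wait(T4) -> count=0 queue=[T8,T4] holders={T1,T2,T6}
Step 18: wait(T5) -> count=0 queue=[T8,T4,T5] holders={T1,T2,T6}
Final holders: T1,T2,T6

Answer: T1,T2,T6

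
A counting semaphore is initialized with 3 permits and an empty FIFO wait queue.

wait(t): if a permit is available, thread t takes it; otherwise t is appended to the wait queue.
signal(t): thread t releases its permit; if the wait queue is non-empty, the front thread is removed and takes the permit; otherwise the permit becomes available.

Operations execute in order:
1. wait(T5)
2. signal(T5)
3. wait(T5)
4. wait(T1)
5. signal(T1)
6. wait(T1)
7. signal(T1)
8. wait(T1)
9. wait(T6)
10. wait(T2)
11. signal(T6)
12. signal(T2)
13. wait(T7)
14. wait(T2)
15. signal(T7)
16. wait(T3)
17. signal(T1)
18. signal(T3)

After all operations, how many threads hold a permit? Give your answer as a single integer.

Answer: 2

Derivation:
Step 1: wait(T5) -> count=2 queue=[] holders={T5}
Step 2: signal(T5) -> count=3 queue=[] holders={none}
Step 3: wait(T5) -> count=2 queue=[] holders={T5}
Step 4: wait(T1) -> count=1 queue=[] holders={T1,T5}
Step 5: signal(T1) -> count=2 queue=[] holders={T5}
Step 6: wait(T1) -> count=1 queue=[] holders={T1,T5}
Step 7: signal(T1) -> count=2 queue=[] holders={T5}
Step 8: wait(T1) -> count=1 queue=[] holders={T1,T5}
Step 9: wait(T6) -> count=0 queue=[] holders={T1,T5,T6}
Step 10: wait(T2) -> count=0 queue=[T2] holders={T1,T5,T6}
Step 11: signal(T6) -> count=0 queue=[] holders={T1,T2,T5}
Step 12: signal(T2) -> count=1 queue=[] holders={T1,T5}
Step 13: wait(T7) -> count=0 queue=[] holders={T1,T5,T7}
Step 14: wait(T2) -> count=0 queue=[T2] holders={T1,T5,T7}
Step 15: signal(T7) -> count=0 queue=[] holders={T1,T2,T5}
Step 16: wait(T3) -> count=0 queue=[T3] holders={T1,T2,T5}
Step 17: signal(T1) -> count=0 queue=[] holders={T2,T3,T5}
Step 18: signal(T3) -> count=1 queue=[] holders={T2,T5}
Final holders: {T2,T5} -> 2 thread(s)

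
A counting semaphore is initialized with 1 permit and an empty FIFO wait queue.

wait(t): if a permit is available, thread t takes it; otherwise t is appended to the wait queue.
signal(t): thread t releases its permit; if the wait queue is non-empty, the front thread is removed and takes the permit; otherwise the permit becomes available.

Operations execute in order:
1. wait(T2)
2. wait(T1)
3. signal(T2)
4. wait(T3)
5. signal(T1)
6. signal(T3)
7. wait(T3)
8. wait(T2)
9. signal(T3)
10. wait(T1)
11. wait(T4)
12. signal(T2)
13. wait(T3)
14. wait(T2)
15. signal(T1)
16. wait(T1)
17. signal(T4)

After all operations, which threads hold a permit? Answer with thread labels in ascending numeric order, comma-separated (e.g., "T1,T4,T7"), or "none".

Answer: T3

Derivation:
Step 1: wait(T2) -> count=0 queue=[] holders={T2}
Step 2: wait(T1) -> count=0 queue=[T1] holders={T2}
Step 3: signal(T2) -> count=0 queue=[] holders={T1}
Step 4: wait(T3) -> count=0 queue=[T3] holders={T1}
Step 5: signal(T1) -> count=0 queue=[] holders={T3}
Step 6: signal(T3) -> count=1 queue=[] holders={none}
Step 7: wait(T3) -> count=0 queue=[] holders={T3}
Step 8: wait(T2) -> count=0 queue=[T2] holders={T3}
Step 9: signal(T3) -> count=0 queue=[] holders={T2}
Step 10: wait(T1) -> count=0 queue=[T1] holders={T2}
Step 11: wait(T4) -> count=0 queue=[T1,T4] holders={T2}
Step 12: signal(T2) -> count=0 queue=[T4] holders={T1}
Step 13: wait(T3) -> count=0 queue=[T4,T3] holders={T1}
Step 14: wait(T2) -> count=0 queue=[T4,T3,T2] holders={T1}
Step 15: signal(T1) -> count=0 queue=[T3,T2] holders={T4}
Step 16: wait(T1) -> count=0 queue=[T3,T2,T1] holders={T4}
Step 17: signal(T4) -> count=0 queue=[T2,T1] holders={T3}
Final holders: T3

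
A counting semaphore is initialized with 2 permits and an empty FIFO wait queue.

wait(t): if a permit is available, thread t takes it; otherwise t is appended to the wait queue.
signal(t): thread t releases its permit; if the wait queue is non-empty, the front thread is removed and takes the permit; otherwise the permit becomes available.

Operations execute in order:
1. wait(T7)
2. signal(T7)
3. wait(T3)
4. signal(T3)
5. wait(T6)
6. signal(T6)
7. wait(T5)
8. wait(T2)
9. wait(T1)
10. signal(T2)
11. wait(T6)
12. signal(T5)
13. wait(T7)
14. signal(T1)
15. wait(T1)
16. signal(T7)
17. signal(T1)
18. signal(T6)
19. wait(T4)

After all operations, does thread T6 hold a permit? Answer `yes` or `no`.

Step 1: wait(T7) -> count=1 queue=[] holders={T7}
Step 2: signal(T7) -> count=2 queue=[] holders={none}
Step 3: wait(T3) -> count=1 queue=[] holders={T3}
Step 4: signal(T3) -> count=2 queue=[] holders={none}
Step 5: wait(T6) -> count=1 queue=[] holders={T6}
Step 6: signal(T6) -> count=2 queue=[] holders={none}
Step 7: wait(T5) -> count=1 queue=[] holders={T5}
Step 8: wait(T2) -> count=0 queue=[] holders={T2,T5}
Step 9: wait(T1) -> count=0 queue=[T1] holders={T2,T5}
Step 10: signal(T2) -> count=0 queue=[] holders={T1,T5}
Step 11: wait(T6) -> count=0 queue=[T6] holders={T1,T5}
Step 12: signal(T5) -> count=0 queue=[] holders={T1,T6}
Step 13: wait(T7) -> count=0 queue=[T7] holders={T1,T6}
Step 14: signal(T1) -> count=0 queue=[] holders={T6,T7}
Step 15: wait(T1) -> count=0 queue=[T1] holders={T6,T7}
Step 16: signal(T7) -> count=0 queue=[] holders={T1,T6}
Step 17: signal(T1) -> count=1 queue=[] holders={T6}
Step 18: signal(T6) -> count=2 queue=[] holders={none}
Step 19: wait(T4) -> count=1 queue=[] holders={T4}
Final holders: {T4} -> T6 not in holders

Answer: no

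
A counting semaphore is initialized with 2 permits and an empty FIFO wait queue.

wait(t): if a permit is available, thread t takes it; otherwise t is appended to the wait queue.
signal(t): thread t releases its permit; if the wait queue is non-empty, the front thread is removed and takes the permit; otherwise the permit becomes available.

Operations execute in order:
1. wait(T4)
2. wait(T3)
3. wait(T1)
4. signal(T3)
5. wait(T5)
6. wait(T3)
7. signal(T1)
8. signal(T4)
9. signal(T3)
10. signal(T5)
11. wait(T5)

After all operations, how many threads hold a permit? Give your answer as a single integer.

Answer: 1

Derivation:
Step 1: wait(T4) -> count=1 queue=[] holders={T4}
Step 2: wait(T3) -> count=0 queue=[] holders={T3,T4}
Step 3: wait(T1) -> count=0 queue=[T1] holders={T3,T4}
Step 4: signal(T3) -> count=0 queue=[] holders={T1,T4}
Step 5: wait(T5) -> count=0 queue=[T5] holders={T1,T4}
Step 6: wait(T3) -> count=0 queue=[T5,T3] holders={T1,T4}
Step 7: signal(T1) -> count=0 queue=[T3] holders={T4,T5}
Step 8: signal(T4) -> count=0 queue=[] holders={T3,T5}
Step 9: signal(T3) -> count=1 queue=[] holders={T5}
Step 10: signal(T5) -> count=2 queue=[] holders={none}
Step 11: wait(T5) -> count=1 queue=[] holders={T5}
Final holders: {T5} -> 1 thread(s)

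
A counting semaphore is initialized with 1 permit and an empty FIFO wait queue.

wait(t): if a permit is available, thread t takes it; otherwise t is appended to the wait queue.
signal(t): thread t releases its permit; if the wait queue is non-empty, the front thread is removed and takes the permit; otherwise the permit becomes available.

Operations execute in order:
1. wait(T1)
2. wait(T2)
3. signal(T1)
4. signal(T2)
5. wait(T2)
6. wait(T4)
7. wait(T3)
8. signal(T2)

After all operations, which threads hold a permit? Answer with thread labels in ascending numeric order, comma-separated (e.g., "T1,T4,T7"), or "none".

Step 1: wait(T1) -> count=0 queue=[] holders={T1}
Step 2: wait(T2) -> count=0 queue=[T2] holders={T1}
Step 3: signal(T1) -> count=0 queue=[] holders={T2}
Step 4: signal(T2) -> count=1 queue=[] holders={none}
Step 5: wait(T2) -> count=0 queue=[] holders={T2}
Step 6: wait(T4) -> count=0 queue=[T4] holders={T2}
Step 7: wait(T3) -> count=0 queue=[T4,T3] holders={T2}
Step 8: signal(T2) -> count=0 queue=[T3] holders={T4}
Final holders: T4

Answer: T4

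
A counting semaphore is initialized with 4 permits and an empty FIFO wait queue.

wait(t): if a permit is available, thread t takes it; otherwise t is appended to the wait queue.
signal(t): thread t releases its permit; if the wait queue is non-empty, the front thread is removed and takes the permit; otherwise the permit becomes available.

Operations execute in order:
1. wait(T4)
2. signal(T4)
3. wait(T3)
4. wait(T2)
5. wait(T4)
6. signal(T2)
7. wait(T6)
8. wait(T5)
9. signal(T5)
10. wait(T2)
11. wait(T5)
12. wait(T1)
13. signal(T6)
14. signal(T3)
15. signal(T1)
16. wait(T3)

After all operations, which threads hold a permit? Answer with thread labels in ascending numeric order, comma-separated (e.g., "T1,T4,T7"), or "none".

Step 1: wait(T4) -> count=3 queue=[] holders={T4}
Step 2: signal(T4) -> count=4 queue=[] holders={none}
Step 3: wait(T3) -> count=3 queue=[] holders={T3}
Step 4: wait(T2) -> count=2 queue=[] holders={T2,T3}
Step 5: wait(T4) -> count=1 queue=[] holders={T2,T3,T4}
Step 6: signal(T2) -> count=2 queue=[] holders={T3,T4}
Step 7: wait(T6) -> count=1 queue=[] holders={T3,T4,T6}
Step 8: wait(T5) -> count=0 queue=[] holders={T3,T4,T5,T6}
Step 9: signal(T5) -> count=1 queue=[] holders={T3,T4,T6}
Step 10: wait(T2) -> count=0 queue=[] holders={T2,T3,T4,T6}
Step 11: wait(T5) -> count=0 queue=[T5] holders={T2,T3,T4,T6}
Step 12: wait(T1) -> count=0 queue=[T5,T1] holders={T2,T3,T4,T6}
Step 13: signal(T6) -> count=0 queue=[T1] holders={T2,T3,T4,T5}
Step 14: signal(T3) -> count=0 queue=[] holders={T1,T2,T4,T5}
Step 15: signal(T1) -> count=1 queue=[] holders={T2,T4,T5}
Step 16: wait(T3) -> count=0 queue=[] holders={T2,T3,T4,T5}
Final holders: T2,T3,T4,T5

Answer: T2,T3,T4,T5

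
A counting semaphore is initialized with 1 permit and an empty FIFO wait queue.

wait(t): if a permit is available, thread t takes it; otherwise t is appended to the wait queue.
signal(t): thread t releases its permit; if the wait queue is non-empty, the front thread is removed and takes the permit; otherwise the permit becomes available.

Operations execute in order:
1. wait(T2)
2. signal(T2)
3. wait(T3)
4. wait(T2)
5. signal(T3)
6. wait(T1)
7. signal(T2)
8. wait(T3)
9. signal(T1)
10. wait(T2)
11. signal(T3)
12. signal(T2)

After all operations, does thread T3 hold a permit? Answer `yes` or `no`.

Answer: no

Derivation:
Step 1: wait(T2) -> count=0 queue=[] holders={T2}
Step 2: signal(T2) -> count=1 queue=[] holders={none}
Step 3: wait(T3) -> count=0 queue=[] holders={T3}
Step 4: wait(T2) -> count=0 queue=[T2] holders={T3}
Step 5: signal(T3) -> count=0 queue=[] holders={T2}
Step 6: wait(T1) -> count=0 queue=[T1] holders={T2}
Step 7: signal(T2) -> count=0 queue=[] holders={T1}
Step 8: wait(T3) -> count=0 queue=[T3] holders={T1}
Step 9: signal(T1) -> count=0 queue=[] holders={T3}
Step 10: wait(T2) -> count=0 queue=[T2] holders={T3}
Step 11: signal(T3) -> count=0 queue=[] holders={T2}
Step 12: signal(T2) -> count=1 queue=[] holders={none}
Final holders: {none} -> T3 not in holders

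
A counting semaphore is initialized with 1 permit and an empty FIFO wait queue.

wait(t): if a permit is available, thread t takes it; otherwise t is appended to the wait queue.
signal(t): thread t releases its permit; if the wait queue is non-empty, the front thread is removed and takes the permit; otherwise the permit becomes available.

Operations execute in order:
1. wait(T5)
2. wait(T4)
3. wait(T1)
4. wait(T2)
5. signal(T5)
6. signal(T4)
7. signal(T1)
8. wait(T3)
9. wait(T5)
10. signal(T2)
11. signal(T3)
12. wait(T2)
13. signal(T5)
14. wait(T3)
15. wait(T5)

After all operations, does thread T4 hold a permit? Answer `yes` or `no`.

Answer: no

Derivation:
Step 1: wait(T5) -> count=0 queue=[] holders={T5}
Step 2: wait(T4) -> count=0 queue=[T4] holders={T5}
Step 3: wait(T1) -> count=0 queue=[T4,T1] holders={T5}
Step 4: wait(T2) -> count=0 queue=[T4,T1,T2] holders={T5}
Step 5: signal(T5) -> count=0 queue=[T1,T2] holders={T4}
Step 6: signal(T4) -> count=0 queue=[T2] holders={T1}
Step 7: signal(T1) -> count=0 queue=[] holders={T2}
Step 8: wait(T3) -> count=0 queue=[T3] holders={T2}
Step 9: wait(T5) -> count=0 queue=[T3,T5] holders={T2}
Step 10: signal(T2) -> count=0 queue=[T5] holders={T3}
Step 11: signal(T3) -> count=0 queue=[] holders={T5}
Step 12: wait(T2) -> count=0 queue=[T2] holders={T5}
Step 13: signal(T5) -> count=0 queue=[] holders={T2}
Step 14: wait(T3) -> count=0 queue=[T3] holders={T2}
Step 15: wait(T5) -> count=0 queue=[T3,T5] holders={T2}
Final holders: {T2} -> T4 not in holders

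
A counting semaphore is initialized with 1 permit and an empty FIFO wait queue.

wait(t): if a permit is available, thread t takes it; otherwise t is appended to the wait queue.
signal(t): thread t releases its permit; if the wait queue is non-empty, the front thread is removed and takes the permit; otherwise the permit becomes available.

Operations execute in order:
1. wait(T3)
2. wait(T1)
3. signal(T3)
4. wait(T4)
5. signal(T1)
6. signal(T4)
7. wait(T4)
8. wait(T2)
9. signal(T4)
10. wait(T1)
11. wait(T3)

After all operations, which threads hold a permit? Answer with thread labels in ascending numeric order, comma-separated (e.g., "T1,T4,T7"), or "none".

Step 1: wait(T3) -> count=0 queue=[] holders={T3}
Step 2: wait(T1) -> count=0 queue=[T1] holders={T3}
Step 3: signal(T3) -> count=0 queue=[] holders={T1}
Step 4: wait(T4) -> count=0 queue=[T4] holders={T1}
Step 5: signal(T1) -> count=0 queue=[] holders={T4}
Step 6: signal(T4) -> count=1 queue=[] holders={none}
Step 7: wait(T4) -> count=0 queue=[] holders={T4}
Step 8: wait(T2) -> count=0 queue=[T2] holders={T4}
Step 9: signal(T4) -> count=0 queue=[] holders={T2}
Step 10: wait(T1) -> count=0 queue=[T1] holders={T2}
Step 11: wait(T3) -> count=0 queue=[T1,T3] holders={T2}
Final holders: T2

Answer: T2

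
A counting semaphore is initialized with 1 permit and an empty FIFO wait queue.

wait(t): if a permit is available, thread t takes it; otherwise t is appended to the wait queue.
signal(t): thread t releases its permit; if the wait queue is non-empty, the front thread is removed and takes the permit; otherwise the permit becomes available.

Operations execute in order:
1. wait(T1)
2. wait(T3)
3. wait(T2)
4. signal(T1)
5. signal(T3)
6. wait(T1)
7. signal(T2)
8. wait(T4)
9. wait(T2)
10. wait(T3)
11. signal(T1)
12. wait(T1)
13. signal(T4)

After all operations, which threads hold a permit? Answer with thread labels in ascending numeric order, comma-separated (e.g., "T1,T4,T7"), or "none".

Step 1: wait(T1) -> count=0 queue=[] holders={T1}
Step 2: wait(T3) -> count=0 queue=[T3] holders={T1}
Step 3: wait(T2) -> count=0 queue=[T3,T2] holders={T1}
Step 4: signal(T1) -> count=0 queue=[T2] holders={T3}
Step 5: signal(T3) -> count=0 queue=[] holders={T2}
Step 6: wait(T1) -> count=0 queue=[T1] holders={T2}
Step 7: signal(T2) -> count=0 queue=[] holders={T1}
Step 8: wait(T4) -> count=0 queue=[T4] holders={T1}
Step 9: wait(T2) -> count=0 queue=[T4,T2] holders={T1}
Step 10: wait(T3) -> count=0 queue=[T4,T2,T3] holders={T1}
Step 11: signal(T1) -> count=0 queue=[T2,T3] holders={T4}
Step 12: wait(T1) -> count=0 queue=[T2,T3,T1] holders={T4}
Step 13: signal(T4) -> count=0 queue=[T3,T1] holders={T2}
Final holders: T2

Answer: T2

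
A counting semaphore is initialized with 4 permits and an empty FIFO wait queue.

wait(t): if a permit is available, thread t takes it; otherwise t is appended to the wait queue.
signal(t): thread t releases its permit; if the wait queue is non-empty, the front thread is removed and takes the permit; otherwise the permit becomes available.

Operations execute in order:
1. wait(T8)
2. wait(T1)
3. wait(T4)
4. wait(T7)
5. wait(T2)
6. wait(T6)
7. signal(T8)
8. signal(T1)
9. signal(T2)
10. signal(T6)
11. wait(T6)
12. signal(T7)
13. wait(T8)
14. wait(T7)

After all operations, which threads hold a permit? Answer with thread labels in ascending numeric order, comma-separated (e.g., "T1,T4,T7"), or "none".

Answer: T4,T6,T7,T8

Derivation:
Step 1: wait(T8) -> count=3 queue=[] holders={T8}
Step 2: wait(T1) -> count=2 queue=[] holders={T1,T8}
Step 3: wait(T4) -> count=1 queue=[] holders={T1,T4,T8}
Step 4: wait(T7) -> count=0 queue=[] holders={T1,T4,T7,T8}
Step 5: wait(T2) -> count=0 queue=[T2] holders={T1,T4,T7,T8}
Step 6: wait(T6) -> count=0 queue=[T2,T6] holders={T1,T4,T7,T8}
Step 7: signal(T8) -> count=0 queue=[T6] holders={T1,T2,T4,T7}
Step 8: signal(T1) -> count=0 queue=[] holders={T2,T4,T6,T7}
Step 9: signal(T2) -> count=1 queue=[] holders={T4,T6,T7}
Step 10: signal(T6) -> count=2 queue=[] holders={T4,T7}
Step 11: wait(T6) -> count=1 queue=[] holders={T4,T6,T7}
Step 12: signal(T7) -> count=2 queue=[] holders={T4,T6}
Step 13: wait(T8) -> count=1 queue=[] holders={T4,T6,T8}
Step 14: wait(T7) -> count=0 queue=[] holders={T4,T6,T7,T8}
Final holders: T4,T6,T7,T8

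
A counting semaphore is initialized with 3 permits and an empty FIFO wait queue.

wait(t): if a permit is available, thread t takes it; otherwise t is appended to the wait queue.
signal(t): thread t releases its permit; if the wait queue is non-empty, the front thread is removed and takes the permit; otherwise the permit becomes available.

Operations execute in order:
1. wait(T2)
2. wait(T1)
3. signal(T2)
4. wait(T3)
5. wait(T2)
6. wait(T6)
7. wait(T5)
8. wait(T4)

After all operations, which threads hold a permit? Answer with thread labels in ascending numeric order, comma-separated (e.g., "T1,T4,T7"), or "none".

Step 1: wait(T2) -> count=2 queue=[] holders={T2}
Step 2: wait(T1) -> count=1 queue=[] holders={T1,T2}
Step 3: signal(T2) -> count=2 queue=[] holders={T1}
Step 4: wait(T3) -> count=1 queue=[] holders={T1,T3}
Step 5: wait(T2) -> count=0 queue=[] holders={T1,T2,T3}
Step 6: wait(T6) -> count=0 queue=[T6] holders={T1,T2,T3}
Step 7: wait(T5) -> count=0 queue=[T6,T5] holders={T1,T2,T3}
Step 8: wait(T4) -> count=0 queue=[T6,T5,T4] holders={T1,T2,T3}
Final holders: T1,T2,T3

Answer: T1,T2,T3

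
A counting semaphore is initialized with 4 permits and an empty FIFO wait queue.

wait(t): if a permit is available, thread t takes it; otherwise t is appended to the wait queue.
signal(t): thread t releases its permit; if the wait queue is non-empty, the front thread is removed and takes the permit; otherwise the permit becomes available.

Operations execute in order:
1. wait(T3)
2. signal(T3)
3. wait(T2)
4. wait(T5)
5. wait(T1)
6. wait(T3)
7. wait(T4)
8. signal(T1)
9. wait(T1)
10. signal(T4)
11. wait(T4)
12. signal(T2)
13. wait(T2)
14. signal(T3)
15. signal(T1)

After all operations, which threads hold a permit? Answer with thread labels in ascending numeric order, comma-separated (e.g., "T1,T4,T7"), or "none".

Step 1: wait(T3) -> count=3 queue=[] holders={T3}
Step 2: signal(T3) -> count=4 queue=[] holders={none}
Step 3: wait(T2) -> count=3 queue=[] holders={T2}
Step 4: wait(T5) -> count=2 queue=[] holders={T2,T5}
Step 5: wait(T1) -> count=1 queue=[] holders={T1,T2,T5}
Step 6: wait(T3) -> count=0 queue=[] holders={T1,T2,T3,T5}
Step 7: wait(T4) -> count=0 queue=[T4] holders={T1,T2,T3,T5}
Step 8: signal(T1) -> count=0 queue=[] holders={T2,T3,T4,T5}
Step 9: wait(T1) -> count=0 queue=[T1] holders={T2,T3,T4,T5}
Step 10: signal(T4) -> count=0 queue=[] holders={T1,T2,T3,T5}
Step 11: wait(T4) -> count=0 queue=[T4] holders={T1,T2,T3,T5}
Step 12: signal(T2) -> count=0 queue=[] holders={T1,T3,T4,T5}
Step 13: wait(T2) -> count=0 queue=[T2] holders={T1,T3,T4,T5}
Step 14: signal(T3) -> count=0 queue=[] holders={T1,T2,T4,T5}
Step 15: signal(T1) -> count=1 queue=[] holders={T2,T4,T5}
Final holders: T2,T4,T5

Answer: T2,T4,T5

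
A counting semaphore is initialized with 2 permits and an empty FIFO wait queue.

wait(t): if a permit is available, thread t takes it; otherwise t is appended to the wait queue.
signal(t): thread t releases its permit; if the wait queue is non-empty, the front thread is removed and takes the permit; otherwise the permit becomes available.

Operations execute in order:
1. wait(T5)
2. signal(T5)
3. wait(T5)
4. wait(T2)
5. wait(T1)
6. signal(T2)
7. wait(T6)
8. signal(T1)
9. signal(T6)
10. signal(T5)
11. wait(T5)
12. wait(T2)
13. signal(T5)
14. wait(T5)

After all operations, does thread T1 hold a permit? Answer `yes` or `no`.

Answer: no

Derivation:
Step 1: wait(T5) -> count=1 queue=[] holders={T5}
Step 2: signal(T5) -> count=2 queue=[] holders={none}
Step 3: wait(T5) -> count=1 queue=[] holders={T5}
Step 4: wait(T2) -> count=0 queue=[] holders={T2,T5}
Step 5: wait(T1) -> count=0 queue=[T1] holders={T2,T5}
Step 6: signal(T2) -> count=0 queue=[] holders={T1,T5}
Step 7: wait(T6) -> count=0 queue=[T6] holders={T1,T5}
Step 8: signal(T1) -> count=0 queue=[] holders={T5,T6}
Step 9: signal(T6) -> count=1 queue=[] holders={T5}
Step 10: signal(T5) -> count=2 queue=[] holders={none}
Step 11: wait(T5) -> count=1 queue=[] holders={T5}
Step 12: wait(T2) -> count=0 queue=[] holders={T2,T5}
Step 13: signal(T5) -> count=1 queue=[] holders={T2}
Step 14: wait(T5) -> count=0 queue=[] holders={T2,T5}
Final holders: {T2,T5} -> T1 not in holders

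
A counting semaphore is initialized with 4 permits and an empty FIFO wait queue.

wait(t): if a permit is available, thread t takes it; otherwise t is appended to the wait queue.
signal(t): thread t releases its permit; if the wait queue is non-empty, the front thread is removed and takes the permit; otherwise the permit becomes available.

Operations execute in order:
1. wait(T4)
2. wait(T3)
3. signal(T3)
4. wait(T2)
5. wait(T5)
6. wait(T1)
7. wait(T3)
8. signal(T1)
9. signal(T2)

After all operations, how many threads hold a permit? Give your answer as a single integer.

Answer: 3

Derivation:
Step 1: wait(T4) -> count=3 queue=[] holders={T4}
Step 2: wait(T3) -> count=2 queue=[] holders={T3,T4}
Step 3: signal(T3) -> count=3 queue=[] holders={T4}
Step 4: wait(T2) -> count=2 queue=[] holders={T2,T4}
Step 5: wait(T5) -> count=1 queue=[] holders={T2,T4,T5}
Step 6: wait(T1) -> count=0 queue=[] holders={T1,T2,T4,T5}
Step 7: wait(T3) -> count=0 queue=[T3] holders={T1,T2,T4,T5}
Step 8: signal(T1) -> count=0 queue=[] holders={T2,T3,T4,T5}
Step 9: signal(T2) -> count=1 queue=[] holders={T3,T4,T5}
Final holders: {T3,T4,T5} -> 3 thread(s)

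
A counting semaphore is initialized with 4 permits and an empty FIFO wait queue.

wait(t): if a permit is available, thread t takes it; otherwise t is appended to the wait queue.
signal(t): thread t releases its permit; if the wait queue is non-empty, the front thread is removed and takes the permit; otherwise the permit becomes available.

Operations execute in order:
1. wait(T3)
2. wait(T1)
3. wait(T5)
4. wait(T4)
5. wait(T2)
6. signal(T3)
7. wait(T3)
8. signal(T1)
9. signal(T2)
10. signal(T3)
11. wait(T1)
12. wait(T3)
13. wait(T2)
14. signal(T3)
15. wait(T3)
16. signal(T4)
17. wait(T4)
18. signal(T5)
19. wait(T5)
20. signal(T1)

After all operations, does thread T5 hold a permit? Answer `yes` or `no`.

Answer: yes

Derivation:
Step 1: wait(T3) -> count=3 queue=[] holders={T3}
Step 2: wait(T1) -> count=2 queue=[] holders={T1,T3}
Step 3: wait(T5) -> count=1 queue=[] holders={T1,T3,T5}
Step 4: wait(T4) -> count=0 queue=[] holders={T1,T3,T4,T5}
Step 5: wait(T2) -> count=0 queue=[T2] holders={T1,T3,T4,T5}
Step 6: signal(T3) -> count=0 queue=[] holders={T1,T2,T4,T5}
Step 7: wait(T3) -> count=0 queue=[T3] holders={T1,T2,T4,T5}
Step 8: signal(T1) -> count=0 queue=[] holders={T2,T3,T4,T5}
Step 9: signal(T2) -> count=1 queue=[] holders={T3,T4,T5}
Step 10: signal(T3) -> count=2 queue=[] holders={T4,T5}
Step 11: wait(T1) -> count=1 queue=[] holders={T1,T4,T5}
Step 12: wait(T3) -> count=0 queue=[] holders={T1,T3,T4,T5}
Step 13: wait(T2) -> count=0 queue=[T2] holders={T1,T3,T4,T5}
Step 14: signal(T3) -> count=0 queue=[] holders={T1,T2,T4,T5}
Step 15: wait(T3) -> count=0 queue=[T3] holders={T1,T2,T4,T5}
Step 16: signal(T4) -> count=0 queue=[] holders={T1,T2,T3,T5}
Step 17: wait(T4) -> count=0 queue=[T4] holders={T1,T2,T3,T5}
Step 18: signal(T5) -> count=0 queue=[] holders={T1,T2,T3,T4}
Step 19: wait(T5) -> count=0 queue=[T5] holders={T1,T2,T3,T4}
Step 20: signal(T1) -> count=0 queue=[] holders={T2,T3,T4,T5}
Final holders: {T2,T3,T4,T5} -> T5 in holders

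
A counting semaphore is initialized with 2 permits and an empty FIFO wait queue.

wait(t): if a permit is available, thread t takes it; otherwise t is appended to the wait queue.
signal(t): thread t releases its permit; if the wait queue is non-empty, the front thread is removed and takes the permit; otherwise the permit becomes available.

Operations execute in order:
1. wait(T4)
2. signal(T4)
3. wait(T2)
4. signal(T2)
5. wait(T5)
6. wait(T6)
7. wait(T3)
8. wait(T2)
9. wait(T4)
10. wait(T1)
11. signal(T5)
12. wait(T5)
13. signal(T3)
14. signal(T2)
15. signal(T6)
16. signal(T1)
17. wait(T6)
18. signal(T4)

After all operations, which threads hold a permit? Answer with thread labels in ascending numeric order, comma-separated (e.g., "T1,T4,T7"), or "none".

Step 1: wait(T4) -> count=1 queue=[] holders={T4}
Step 2: signal(T4) -> count=2 queue=[] holders={none}
Step 3: wait(T2) -> count=1 queue=[] holders={T2}
Step 4: signal(T2) -> count=2 queue=[] holders={none}
Step 5: wait(T5) -> count=1 queue=[] holders={T5}
Step 6: wait(T6) -> count=0 queue=[] holders={T5,T6}
Step 7: wait(T3) -> count=0 queue=[T3] holders={T5,T6}
Step 8: wait(T2) -> count=0 queue=[T3,T2] holders={T5,T6}
Step 9: wait(T4) -> count=0 queue=[T3,T2,T4] holders={T5,T6}
Step 10: wait(T1) -> count=0 queue=[T3,T2,T4,T1] holders={T5,T6}
Step 11: signal(T5) -> count=0 queue=[T2,T4,T1] holders={T3,T6}
Step 12: wait(T5) -> count=0 queue=[T2,T4,T1,T5] holders={T3,T6}
Step 13: signal(T3) -> count=0 queue=[T4,T1,T5] holders={T2,T6}
Step 14: signal(T2) -> count=0 queue=[T1,T5] holders={T4,T6}
Step 15: signal(T6) -> count=0 queue=[T5] holders={T1,T4}
Step 16: signal(T1) -> count=0 queue=[] holders={T4,T5}
Step 17: wait(T6) -> count=0 queue=[T6] holders={T4,T5}
Step 18: signal(T4) -> count=0 queue=[] holders={T5,T6}
Final holders: T5,T6

Answer: T5,T6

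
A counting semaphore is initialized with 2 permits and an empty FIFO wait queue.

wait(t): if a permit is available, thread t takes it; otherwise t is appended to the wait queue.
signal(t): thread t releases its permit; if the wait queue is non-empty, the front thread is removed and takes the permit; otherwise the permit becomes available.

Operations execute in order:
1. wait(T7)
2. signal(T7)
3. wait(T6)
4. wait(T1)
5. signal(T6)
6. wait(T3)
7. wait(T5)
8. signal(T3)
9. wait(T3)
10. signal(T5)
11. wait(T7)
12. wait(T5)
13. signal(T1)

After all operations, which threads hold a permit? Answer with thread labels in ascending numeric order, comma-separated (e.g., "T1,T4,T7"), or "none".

Step 1: wait(T7) -> count=1 queue=[] holders={T7}
Step 2: signal(T7) -> count=2 queue=[] holders={none}
Step 3: wait(T6) -> count=1 queue=[] holders={T6}
Step 4: wait(T1) -> count=0 queue=[] holders={T1,T6}
Step 5: signal(T6) -> count=1 queue=[] holders={T1}
Step 6: wait(T3) -> count=0 queue=[] holders={T1,T3}
Step 7: wait(T5) -> count=0 queue=[T5] holders={T1,T3}
Step 8: signal(T3) -> count=0 queue=[] holders={T1,T5}
Step 9: wait(T3) -> count=0 queue=[T3] holders={T1,T5}
Step 10: signal(T5) -> count=0 queue=[] holders={T1,T3}
Step 11: wait(T7) -> count=0 queue=[T7] holders={T1,T3}
Step 12: wait(T5) -> count=0 queue=[T7,T5] holders={T1,T3}
Step 13: signal(T1) -> count=0 queue=[T5] holders={T3,T7}
Final holders: T3,T7

Answer: T3,T7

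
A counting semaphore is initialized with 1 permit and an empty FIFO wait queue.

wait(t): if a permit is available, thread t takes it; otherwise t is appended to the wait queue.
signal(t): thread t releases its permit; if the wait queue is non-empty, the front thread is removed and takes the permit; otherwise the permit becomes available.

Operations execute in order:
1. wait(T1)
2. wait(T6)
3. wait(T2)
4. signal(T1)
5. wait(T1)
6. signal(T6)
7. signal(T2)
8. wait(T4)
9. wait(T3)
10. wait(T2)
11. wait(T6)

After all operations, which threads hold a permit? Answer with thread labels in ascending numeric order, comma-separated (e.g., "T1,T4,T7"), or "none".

Answer: T1

Derivation:
Step 1: wait(T1) -> count=0 queue=[] holders={T1}
Step 2: wait(T6) -> count=0 queue=[T6] holders={T1}
Step 3: wait(T2) -> count=0 queue=[T6,T2] holders={T1}
Step 4: signal(T1) -> count=0 queue=[T2] holders={T6}
Step 5: wait(T1) -> count=0 queue=[T2,T1] holders={T6}
Step 6: signal(T6) -> count=0 queue=[T1] holders={T2}
Step 7: signal(T2) -> count=0 queue=[] holders={T1}
Step 8: wait(T4) -> count=0 queue=[T4] holders={T1}
Step 9: wait(T3) -> count=0 queue=[T4,T3] holders={T1}
Step 10: wait(T2) -> count=0 queue=[T4,T3,T2] holders={T1}
Step 11: wait(T6) -> count=0 queue=[T4,T3,T2,T6] holders={T1}
Final holders: T1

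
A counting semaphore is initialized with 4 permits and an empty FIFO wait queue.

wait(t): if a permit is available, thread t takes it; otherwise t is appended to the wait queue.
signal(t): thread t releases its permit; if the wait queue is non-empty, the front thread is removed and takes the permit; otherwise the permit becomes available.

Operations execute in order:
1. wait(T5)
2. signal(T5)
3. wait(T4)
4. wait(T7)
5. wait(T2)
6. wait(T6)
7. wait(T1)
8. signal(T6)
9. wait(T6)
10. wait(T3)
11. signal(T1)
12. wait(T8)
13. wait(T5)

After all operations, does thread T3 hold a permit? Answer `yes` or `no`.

Step 1: wait(T5) -> count=3 queue=[] holders={T5}
Step 2: signal(T5) -> count=4 queue=[] holders={none}
Step 3: wait(T4) -> count=3 queue=[] holders={T4}
Step 4: wait(T7) -> count=2 queue=[] holders={T4,T7}
Step 5: wait(T2) -> count=1 queue=[] holders={T2,T4,T7}
Step 6: wait(T6) -> count=0 queue=[] holders={T2,T4,T6,T7}
Step 7: wait(T1) -> count=0 queue=[T1] holders={T2,T4,T6,T7}
Step 8: signal(T6) -> count=0 queue=[] holders={T1,T2,T4,T7}
Step 9: wait(T6) -> count=0 queue=[T6] holders={T1,T2,T4,T7}
Step 10: wait(T3) -> count=0 queue=[T6,T3] holders={T1,T2,T4,T7}
Step 11: signal(T1) -> count=0 queue=[T3] holders={T2,T4,T6,T7}
Step 12: wait(T8) -> count=0 queue=[T3,T8] holders={T2,T4,T6,T7}
Step 13: wait(T5) -> count=0 queue=[T3,T8,T5] holders={T2,T4,T6,T7}
Final holders: {T2,T4,T6,T7} -> T3 not in holders

Answer: no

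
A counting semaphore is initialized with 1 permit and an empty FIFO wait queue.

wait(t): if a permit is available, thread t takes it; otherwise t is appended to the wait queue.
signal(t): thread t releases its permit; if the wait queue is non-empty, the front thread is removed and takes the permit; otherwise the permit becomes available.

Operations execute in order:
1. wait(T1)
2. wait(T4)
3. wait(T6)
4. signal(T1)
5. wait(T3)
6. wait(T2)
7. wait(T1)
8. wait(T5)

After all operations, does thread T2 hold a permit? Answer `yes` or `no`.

Step 1: wait(T1) -> count=0 queue=[] holders={T1}
Step 2: wait(T4) -> count=0 queue=[T4] holders={T1}
Step 3: wait(T6) -> count=0 queue=[T4,T6] holders={T1}
Step 4: signal(T1) -> count=0 queue=[T6] holders={T4}
Step 5: wait(T3) -> count=0 queue=[T6,T3] holders={T4}
Step 6: wait(T2) -> count=0 queue=[T6,T3,T2] holders={T4}
Step 7: wait(T1) -> count=0 queue=[T6,T3,T2,T1] holders={T4}
Step 8: wait(T5) -> count=0 queue=[T6,T3,T2,T1,T5] holders={T4}
Final holders: {T4} -> T2 not in holders

Answer: no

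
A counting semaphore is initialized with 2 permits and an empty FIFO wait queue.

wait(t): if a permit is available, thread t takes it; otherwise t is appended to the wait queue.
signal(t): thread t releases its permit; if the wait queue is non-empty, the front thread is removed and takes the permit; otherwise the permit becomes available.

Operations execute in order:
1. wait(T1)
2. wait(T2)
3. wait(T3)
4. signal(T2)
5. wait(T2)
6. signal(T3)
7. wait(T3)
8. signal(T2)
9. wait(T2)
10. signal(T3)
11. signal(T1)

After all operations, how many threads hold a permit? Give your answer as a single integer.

Step 1: wait(T1) -> count=1 queue=[] holders={T1}
Step 2: wait(T2) -> count=0 queue=[] holders={T1,T2}
Step 3: wait(T3) -> count=0 queue=[T3] holders={T1,T2}
Step 4: signal(T2) -> count=0 queue=[] holders={T1,T3}
Step 5: wait(T2) -> count=0 queue=[T2] holders={T1,T3}
Step 6: signal(T3) -> count=0 queue=[] holders={T1,T2}
Step 7: wait(T3) -> count=0 queue=[T3] holders={T1,T2}
Step 8: signal(T2) -> count=0 queue=[] holders={T1,T3}
Step 9: wait(T2) -> count=0 queue=[T2] holders={T1,T3}
Step 10: signal(T3) -> count=0 queue=[] holders={T1,T2}
Step 11: signal(T1) -> count=1 queue=[] holders={T2}
Final holders: {T2} -> 1 thread(s)

Answer: 1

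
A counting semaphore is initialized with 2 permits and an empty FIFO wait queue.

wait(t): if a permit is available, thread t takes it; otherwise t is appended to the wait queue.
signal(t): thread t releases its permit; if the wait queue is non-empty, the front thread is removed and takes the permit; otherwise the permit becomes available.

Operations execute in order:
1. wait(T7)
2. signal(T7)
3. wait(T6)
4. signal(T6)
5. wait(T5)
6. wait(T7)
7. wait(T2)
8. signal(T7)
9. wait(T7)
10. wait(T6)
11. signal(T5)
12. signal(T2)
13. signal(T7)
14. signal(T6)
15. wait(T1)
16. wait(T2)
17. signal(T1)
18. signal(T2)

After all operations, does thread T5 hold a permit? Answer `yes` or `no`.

Answer: no

Derivation:
Step 1: wait(T7) -> count=1 queue=[] holders={T7}
Step 2: signal(T7) -> count=2 queue=[] holders={none}
Step 3: wait(T6) -> count=1 queue=[] holders={T6}
Step 4: signal(T6) -> count=2 queue=[] holders={none}
Step 5: wait(T5) -> count=1 queue=[] holders={T5}
Step 6: wait(T7) -> count=0 queue=[] holders={T5,T7}
Step 7: wait(T2) -> count=0 queue=[T2] holders={T5,T7}
Step 8: signal(T7) -> count=0 queue=[] holders={T2,T5}
Step 9: wait(T7) -> count=0 queue=[T7] holders={T2,T5}
Step 10: wait(T6) -> count=0 queue=[T7,T6] holders={T2,T5}
Step 11: signal(T5) -> count=0 queue=[T6] holders={T2,T7}
Step 12: signal(T2) -> count=0 queue=[] holders={T6,T7}
Step 13: signal(T7) -> count=1 queue=[] holders={T6}
Step 14: signal(T6) -> count=2 queue=[] holders={none}
Step 15: wait(T1) -> count=1 queue=[] holders={T1}
Step 16: wait(T2) -> count=0 queue=[] holders={T1,T2}
Step 17: signal(T1) -> count=1 queue=[] holders={T2}
Step 18: signal(T2) -> count=2 queue=[] holders={none}
Final holders: {none} -> T5 not in holders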